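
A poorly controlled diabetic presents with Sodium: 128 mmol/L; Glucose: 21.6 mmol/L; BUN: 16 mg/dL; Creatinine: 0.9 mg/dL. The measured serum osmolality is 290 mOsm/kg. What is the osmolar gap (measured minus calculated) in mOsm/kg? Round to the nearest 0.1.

Calculated osmolality = 2·Na + glucose + BUN/2.8
= 2·128 + 21.6 + 16/2.8
= 256 + 21.60 + 5.71
= 283.31 mOsm/kg ≈ 283.3 mOsm/kg
Osmolar gap = measured − calculated = 290 − 283.3 = 6.7 mOsm/kg

6.7 mOsm/kg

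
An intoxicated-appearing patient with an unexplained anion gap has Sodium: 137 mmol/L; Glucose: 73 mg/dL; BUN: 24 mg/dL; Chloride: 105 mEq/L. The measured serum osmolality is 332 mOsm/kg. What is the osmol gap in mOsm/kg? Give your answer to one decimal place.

Calculated osmolality = 2·Na + glucose/18 + BUN/2.8
= 2·137 + 73/18 + 24/2.8
= 274 + 4.06 + 8.57
= 286.63 mOsm/kg ≈ 286.6 mOsm/kg
Osmolar gap = measured − calculated = 332 − 286.6 = 45.4 mOsm/kg

45.4 mOsm/kg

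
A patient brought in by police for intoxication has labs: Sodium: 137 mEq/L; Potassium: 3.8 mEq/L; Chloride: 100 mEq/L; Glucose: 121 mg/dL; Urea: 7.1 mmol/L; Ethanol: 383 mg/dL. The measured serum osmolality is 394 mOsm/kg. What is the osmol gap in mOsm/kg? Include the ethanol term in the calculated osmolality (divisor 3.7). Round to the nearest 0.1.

2.7 mOsm/kg

Calculated osmolality = 2·Na + glucose/18 + urea + ethanol/3.7
= 2·137 + 121/18 + 7.1 + 383/3.7
= 274 + 6.72 + 7.10 + 103.51
= 391.33 mOsm/kg ≈ 391.3 mOsm/kg
Osmolar gap = measured − calculated = 394 − 391.3 = 2.7 mOsm/kg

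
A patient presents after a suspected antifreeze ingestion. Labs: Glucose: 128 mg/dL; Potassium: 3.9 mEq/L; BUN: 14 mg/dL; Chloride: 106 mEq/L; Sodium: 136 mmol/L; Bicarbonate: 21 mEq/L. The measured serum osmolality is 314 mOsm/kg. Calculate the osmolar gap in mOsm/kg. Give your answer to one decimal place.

29.9 mOsm/kg

Calculated osmolality = 2·Na + glucose/18 + BUN/2.8
= 2·136 + 128/18 + 14/2.8
= 272 + 7.11 + 5
= 284.11 mOsm/kg ≈ 284.1 mOsm/kg
Osmolar gap = measured − calculated = 314 − 284.1 = 29.9 mOsm/kg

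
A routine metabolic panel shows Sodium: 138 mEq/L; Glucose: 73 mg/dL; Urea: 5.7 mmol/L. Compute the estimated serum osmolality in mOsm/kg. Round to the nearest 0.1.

285.8 mOsm/kg

Calculated osmolality = 2·Na + glucose/18 + urea
= 2·138 + 73/18 + 5.7
= 276 + 4.06 + 5.70
= 285.76 mOsm/kg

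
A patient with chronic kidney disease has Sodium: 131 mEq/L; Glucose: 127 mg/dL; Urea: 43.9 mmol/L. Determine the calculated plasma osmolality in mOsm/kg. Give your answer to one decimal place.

Calculated osmolality = 2·Na + glucose/18 + urea
= 2·131 + 127/18 + 43.9
= 262 + 7.06 + 43.90
= 312.96 mOsm/kg

313.0 mOsm/kg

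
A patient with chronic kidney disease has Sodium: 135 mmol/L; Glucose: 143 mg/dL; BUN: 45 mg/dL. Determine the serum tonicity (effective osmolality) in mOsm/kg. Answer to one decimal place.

Effective osmolality excludes urea (freely permeant across cell membranes):
2·Na + glucose/18
= 2·135 + 143/18
= 270 + 7.94
= 277.94 mOsm/kg

277.9 mOsm/kg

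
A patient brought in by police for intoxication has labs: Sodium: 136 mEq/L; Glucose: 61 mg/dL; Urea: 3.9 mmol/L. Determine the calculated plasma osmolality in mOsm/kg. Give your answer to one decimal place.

Calculated osmolality = 2·Na + glucose/18 + urea
= 2·136 + 61/18 + 3.9
= 272 + 3.39 + 3.90
= 279.29 mOsm/kg

279.3 mOsm/kg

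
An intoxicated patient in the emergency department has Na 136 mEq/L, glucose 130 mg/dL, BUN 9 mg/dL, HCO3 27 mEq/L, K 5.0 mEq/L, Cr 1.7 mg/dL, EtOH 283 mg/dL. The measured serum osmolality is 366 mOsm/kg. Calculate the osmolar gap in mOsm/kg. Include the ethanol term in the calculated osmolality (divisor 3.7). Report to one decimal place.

Calculated osmolality = 2·Na + glucose/18 + BUN/2.8 + ethanol/3.7
= 2·136 + 130/18 + 9/2.8 + 283/3.7
= 272 + 7.22 + 3.21 + 76.49
= 358.92 mOsm/kg ≈ 358.9 mOsm/kg
Osmolar gap = measured − calculated = 366 − 358.9 = 7.1 mOsm/kg

7.1 mOsm/kg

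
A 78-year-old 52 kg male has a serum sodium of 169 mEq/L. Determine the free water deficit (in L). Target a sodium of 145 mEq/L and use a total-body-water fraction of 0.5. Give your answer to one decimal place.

4.3 L

TBW = 0.5 · 52 = 26 L
Free water deficit = TBW · (Na/145 − 1)
= 26 · (169/145 − 1)
= 26 · 0.1655
= 4.3 L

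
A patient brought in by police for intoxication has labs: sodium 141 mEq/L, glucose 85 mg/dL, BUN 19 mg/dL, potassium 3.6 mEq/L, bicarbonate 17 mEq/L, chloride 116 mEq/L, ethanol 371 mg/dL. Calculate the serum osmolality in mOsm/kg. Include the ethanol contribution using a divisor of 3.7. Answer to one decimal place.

393.8 mOsm/kg

Calculated osmolality = 2·Na + glucose/18 + BUN/2.8 + ethanol/3.7
= 2·141 + 85/18 + 19/2.8 + 371/3.7
= 282 + 4.72 + 6.79 + 100.27
= 393.78 mOsm/kg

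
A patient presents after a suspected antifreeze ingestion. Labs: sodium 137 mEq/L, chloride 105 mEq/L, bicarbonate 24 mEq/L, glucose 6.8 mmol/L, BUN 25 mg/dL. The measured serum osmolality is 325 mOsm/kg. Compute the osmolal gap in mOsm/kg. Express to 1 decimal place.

35.3 mOsm/kg

Calculated osmolality = 2·Na + glucose + BUN/2.8
= 2·137 + 6.8 + 25/2.8
= 274 + 6.80 + 8.93
= 289.73 mOsm/kg ≈ 289.7 mOsm/kg
Osmolar gap = measured − calculated = 325 − 289.7 = 35.3 mOsm/kg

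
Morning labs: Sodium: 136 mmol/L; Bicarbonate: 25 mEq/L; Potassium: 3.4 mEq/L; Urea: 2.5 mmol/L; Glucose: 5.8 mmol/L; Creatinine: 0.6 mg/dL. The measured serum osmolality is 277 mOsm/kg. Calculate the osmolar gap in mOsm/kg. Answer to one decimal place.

Calculated osmolality = 2·Na + glucose + urea
= 2·136 + 5.8 + 2.5
= 272 + 5.80 + 2.50
= 280.3 mOsm/kg ≈ 280.3 mOsm/kg
Osmolar gap = measured − calculated = 277 − 280.3 = -3.3 mOsm/kg

-3.3 mOsm/kg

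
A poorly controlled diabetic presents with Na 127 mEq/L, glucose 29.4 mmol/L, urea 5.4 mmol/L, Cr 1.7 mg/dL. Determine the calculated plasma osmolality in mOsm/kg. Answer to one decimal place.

Calculated osmolality = 2·Na + glucose + urea
= 2·127 + 29.4 + 5.4
= 254 + 29.40 + 5.40
= 288.8 mOsm/kg

288.8 mOsm/kg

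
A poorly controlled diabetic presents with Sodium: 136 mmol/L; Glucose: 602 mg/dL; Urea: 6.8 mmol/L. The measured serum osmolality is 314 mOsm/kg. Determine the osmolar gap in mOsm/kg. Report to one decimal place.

1.8 mOsm/kg

Calculated osmolality = 2·Na + glucose/18 + urea
= 2·136 + 602/18 + 6.8
= 272 + 33.44 + 6.80
= 312.24 mOsm/kg ≈ 312.2 mOsm/kg
Osmolar gap = measured − calculated = 314 − 312.2 = 1.8 mOsm/kg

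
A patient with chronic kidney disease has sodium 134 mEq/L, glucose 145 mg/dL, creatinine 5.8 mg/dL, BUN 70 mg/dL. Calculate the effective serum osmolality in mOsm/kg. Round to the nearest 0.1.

Effective osmolality excludes urea (freely permeant across cell membranes):
2·Na + glucose/18
= 2·134 + 145/18
= 268 + 8.06
= 276.06 mOsm/kg

276.1 mOsm/kg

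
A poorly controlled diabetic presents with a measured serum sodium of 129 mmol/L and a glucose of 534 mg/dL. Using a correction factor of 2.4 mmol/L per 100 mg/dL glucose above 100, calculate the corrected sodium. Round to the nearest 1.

Corrected Na = measured Na + 2.4 · (glucose − 100)/100
= 129 + 2.4 · (534 − 100)/100
= 129 + 10.4
= 139.4 mmol/L

139 mmol/L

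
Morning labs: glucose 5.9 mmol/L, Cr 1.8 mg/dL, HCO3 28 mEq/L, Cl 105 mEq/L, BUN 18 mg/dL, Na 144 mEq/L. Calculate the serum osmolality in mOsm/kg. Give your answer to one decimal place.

300.3 mOsm/kg

Calculated osmolality = 2·Na + glucose + BUN/2.8
= 2·144 + 5.9 + 18/2.8
= 288 + 5.90 + 6.43
= 300.33 mOsm/kg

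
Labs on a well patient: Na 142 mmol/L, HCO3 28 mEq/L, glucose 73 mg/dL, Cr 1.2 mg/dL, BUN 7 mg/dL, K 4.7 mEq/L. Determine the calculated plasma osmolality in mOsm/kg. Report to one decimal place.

290.6 mOsm/kg

Calculated osmolality = 2·Na + glucose/18 + BUN/2.8
= 2·142 + 73/18 + 7/2.8
= 284 + 4.06 + 2.50
= 290.56 mOsm/kg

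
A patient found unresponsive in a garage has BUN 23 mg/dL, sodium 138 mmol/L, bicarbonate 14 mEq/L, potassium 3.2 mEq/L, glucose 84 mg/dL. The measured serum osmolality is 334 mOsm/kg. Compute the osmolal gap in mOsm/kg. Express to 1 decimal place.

45.1 mOsm/kg

Calculated osmolality = 2·Na + glucose/18 + BUN/2.8
= 2·138 + 84/18 + 23/2.8
= 276 + 4.67 + 8.21
= 288.88 mOsm/kg ≈ 288.9 mOsm/kg
Osmolar gap = measured − calculated = 334 − 288.9 = 45.1 mOsm/kg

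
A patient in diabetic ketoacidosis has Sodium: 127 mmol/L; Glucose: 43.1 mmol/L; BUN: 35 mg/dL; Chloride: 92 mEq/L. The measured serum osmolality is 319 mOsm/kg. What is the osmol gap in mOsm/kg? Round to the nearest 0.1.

Calculated osmolality = 2·Na + glucose + BUN/2.8
= 2·127 + 43.1 + 35/2.8
= 254 + 43.10 + 12.50
= 309.6 mOsm/kg ≈ 309.6 mOsm/kg
Osmolar gap = measured − calculated = 319 − 309.6 = 9.4 mOsm/kg

9.4 mOsm/kg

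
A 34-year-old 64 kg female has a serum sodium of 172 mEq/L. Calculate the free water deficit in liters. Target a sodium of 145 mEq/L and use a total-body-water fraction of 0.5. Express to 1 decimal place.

TBW = 0.5 · 64 = 32 L
Free water deficit = TBW · (Na/145 − 1)
= 32 · (172/145 − 1)
= 32 · 0.1862
= 5.96 L

6.0 L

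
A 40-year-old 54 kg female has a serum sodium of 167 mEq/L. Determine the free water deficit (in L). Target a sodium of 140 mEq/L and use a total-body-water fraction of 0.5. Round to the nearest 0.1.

TBW = 0.5 · 54 = 27 L
Free water deficit = TBW · (Na/140 − 1)
= 27 · (167/140 − 1)
= 27 · 0.1929
= 5.21 L

5.2 L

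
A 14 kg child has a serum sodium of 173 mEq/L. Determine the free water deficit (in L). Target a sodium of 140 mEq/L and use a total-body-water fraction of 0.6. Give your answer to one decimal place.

2.0 L

TBW = 0.6 · 14 = 8.4 L
Free water deficit = TBW · (Na/140 − 1)
= 8.4 · (173/140 − 1)
= 8.4 · 0.2357
= 1.98 L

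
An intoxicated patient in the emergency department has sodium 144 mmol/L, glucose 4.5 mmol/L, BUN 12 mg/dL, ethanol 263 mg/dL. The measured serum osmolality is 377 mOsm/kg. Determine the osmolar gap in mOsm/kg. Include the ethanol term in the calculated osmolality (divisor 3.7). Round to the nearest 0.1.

Calculated osmolality = 2·Na + glucose + BUN/2.8 + ethanol/3.7
= 2·144 + 4.5 + 12/2.8 + 263/3.7
= 288 + 4.50 + 4.29 + 71.08
= 367.87 mOsm/kg ≈ 367.9 mOsm/kg
Osmolar gap = measured − calculated = 377 − 367.9 = 9.1 mOsm/kg

9.1 mOsm/kg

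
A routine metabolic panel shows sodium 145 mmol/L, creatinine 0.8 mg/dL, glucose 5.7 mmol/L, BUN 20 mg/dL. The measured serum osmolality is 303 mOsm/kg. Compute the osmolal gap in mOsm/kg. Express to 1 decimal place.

0.2 mOsm/kg

Calculated osmolality = 2·Na + glucose + BUN/2.8
= 2·145 + 5.7 + 20/2.8
= 290 + 5.70 + 7.14
= 302.84 mOsm/kg ≈ 302.8 mOsm/kg
Osmolar gap = measured − calculated = 303 − 302.8 = 0.2 mOsm/kg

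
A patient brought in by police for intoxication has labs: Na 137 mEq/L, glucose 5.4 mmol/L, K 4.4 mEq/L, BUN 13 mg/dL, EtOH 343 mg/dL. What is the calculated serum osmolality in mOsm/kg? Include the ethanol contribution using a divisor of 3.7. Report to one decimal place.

376.7 mOsm/kg

Calculated osmolality = 2·Na + glucose + BUN/2.8 + ethanol/3.7
= 2·137 + 5.4 + 13/2.8 + 343/3.7
= 274 + 5.40 + 4.64 + 92.70
= 376.74 mOsm/kg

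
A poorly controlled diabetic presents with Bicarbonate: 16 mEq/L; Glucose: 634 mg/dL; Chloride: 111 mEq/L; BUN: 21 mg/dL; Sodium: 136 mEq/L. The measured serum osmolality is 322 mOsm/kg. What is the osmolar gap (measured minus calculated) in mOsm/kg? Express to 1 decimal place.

7.3 mOsm/kg

Calculated osmolality = 2·Na + glucose/18 + BUN/2.8
= 2·136 + 634/18 + 21/2.8
= 272 + 35.22 + 7.50
= 314.72 mOsm/kg ≈ 314.7 mOsm/kg
Osmolar gap = measured − calculated = 322 − 314.7 = 7.3 mOsm/kg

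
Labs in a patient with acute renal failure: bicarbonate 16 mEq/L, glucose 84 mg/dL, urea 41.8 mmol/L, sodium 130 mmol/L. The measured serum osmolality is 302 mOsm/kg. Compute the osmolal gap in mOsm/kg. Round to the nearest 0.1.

-4.5 mOsm/kg

Calculated osmolality = 2·Na + glucose/18 + urea
= 2·130 + 84/18 + 41.8
= 260 + 4.67 + 41.80
= 306.47 mOsm/kg ≈ 306.5 mOsm/kg
Osmolar gap = measured − calculated = 302 − 306.5 = -4.5 mOsm/kg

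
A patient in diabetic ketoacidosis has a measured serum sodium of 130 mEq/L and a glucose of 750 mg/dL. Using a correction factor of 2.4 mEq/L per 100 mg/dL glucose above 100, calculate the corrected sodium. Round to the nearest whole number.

Corrected Na = measured Na + 2.4 · (glucose − 100)/100
= 130 + 2.4 · (750 − 100)/100
= 130 + 15.6
= 145.6 mEq/L

146 mEq/L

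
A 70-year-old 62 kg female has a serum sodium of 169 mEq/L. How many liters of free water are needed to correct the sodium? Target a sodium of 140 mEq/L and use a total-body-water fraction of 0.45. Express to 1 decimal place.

5.8 L

TBW = 0.45 · 62 = 27.9 L
Free water deficit = TBW · (Na/140 − 1)
= 27.9 · (169/140 − 1)
= 27.9 · 0.2071
= 5.78 L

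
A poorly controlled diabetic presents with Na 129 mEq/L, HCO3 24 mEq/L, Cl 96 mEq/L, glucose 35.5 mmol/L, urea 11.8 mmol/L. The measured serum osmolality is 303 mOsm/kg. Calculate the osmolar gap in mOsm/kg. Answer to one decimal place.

-2.3 mOsm/kg

Calculated osmolality = 2·Na + glucose + urea
= 2·129 + 35.5 + 11.8
= 258 + 35.50 + 11.80
= 305.3 mOsm/kg ≈ 305.3 mOsm/kg
Osmolar gap = measured − calculated = 303 − 305.3 = -2.3 mOsm/kg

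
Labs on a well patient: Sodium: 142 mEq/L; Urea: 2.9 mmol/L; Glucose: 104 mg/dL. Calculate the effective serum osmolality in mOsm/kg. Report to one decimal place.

Effective osmolality excludes urea (freely permeant across cell membranes):
2·Na + glucose/18
= 2·142 + 104/18
= 284 + 5.78
= 289.78 mOsm/kg

289.8 mOsm/kg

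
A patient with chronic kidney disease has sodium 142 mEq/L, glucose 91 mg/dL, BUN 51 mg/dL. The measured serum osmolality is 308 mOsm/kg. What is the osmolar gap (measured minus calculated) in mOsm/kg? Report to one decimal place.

Calculated osmolality = 2·Na + glucose/18 + BUN/2.8
= 2·142 + 91/18 + 51/2.8
= 284 + 5.06 + 18.21
= 307.27 mOsm/kg ≈ 307.3 mOsm/kg
Osmolar gap = measured − calculated = 308 − 307.3 = 0.7 mOsm/kg

0.7 mOsm/kg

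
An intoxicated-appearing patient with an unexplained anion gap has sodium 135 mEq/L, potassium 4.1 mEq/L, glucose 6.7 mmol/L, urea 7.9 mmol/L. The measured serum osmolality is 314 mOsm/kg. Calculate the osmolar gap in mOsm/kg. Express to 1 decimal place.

Calculated osmolality = 2·Na + glucose + urea
= 2·135 + 6.7 + 7.9
= 270 + 6.70 + 7.90
= 284.6 mOsm/kg ≈ 284.6 mOsm/kg
Osmolar gap = measured − calculated = 314 − 284.6 = 29.4 mOsm/kg

29.4 mOsm/kg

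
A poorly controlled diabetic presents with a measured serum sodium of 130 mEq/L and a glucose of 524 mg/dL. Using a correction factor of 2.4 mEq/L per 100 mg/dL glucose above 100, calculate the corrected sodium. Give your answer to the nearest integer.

140 mEq/L

Corrected Na = measured Na + 2.4 · (glucose − 100)/100
= 130 + 2.4 · (524 − 100)/100
= 130 + 10.2
= 140.2 mEq/L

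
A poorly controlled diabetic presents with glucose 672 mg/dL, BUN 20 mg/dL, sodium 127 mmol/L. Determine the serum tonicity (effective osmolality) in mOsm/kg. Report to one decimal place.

291.3 mOsm/kg

Effective osmolality excludes urea (freely permeant across cell membranes):
2·Na + glucose/18
= 2·127 + 672/18
= 254 + 37.33
= 291.33 mOsm/kg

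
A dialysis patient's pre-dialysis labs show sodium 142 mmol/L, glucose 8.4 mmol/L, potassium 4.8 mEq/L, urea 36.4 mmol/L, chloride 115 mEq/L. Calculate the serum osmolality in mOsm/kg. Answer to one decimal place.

Calculated osmolality = 2·Na + glucose + urea
= 2·142 + 8.4 + 36.4
= 284 + 8.40 + 36.40
= 328.8 mOsm/kg

328.8 mOsm/kg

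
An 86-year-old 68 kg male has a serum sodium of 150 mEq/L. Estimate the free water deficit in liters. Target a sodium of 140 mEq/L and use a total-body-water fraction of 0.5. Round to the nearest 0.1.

TBW = 0.5 · 68 = 34 L
Free water deficit = TBW · (Na/140 − 1)
= 34 · (150/140 − 1)
= 34 · 0.0714
= 2.43 L

2.4 L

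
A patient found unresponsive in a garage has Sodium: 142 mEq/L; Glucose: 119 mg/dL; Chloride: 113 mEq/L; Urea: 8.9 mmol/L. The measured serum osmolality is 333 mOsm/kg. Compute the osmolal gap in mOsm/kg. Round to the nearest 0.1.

Calculated osmolality = 2·Na + glucose/18 + urea
= 2·142 + 119/18 + 8.9
= 284 + 6.61 + 8.90
= 299.51 mOsm/kg ≈ 299.5 mOsm/kg
Osmolar gap = measured − calculated = 333 − 299.5 = 33.5 mOsm/kg

33.5 mOsm/kg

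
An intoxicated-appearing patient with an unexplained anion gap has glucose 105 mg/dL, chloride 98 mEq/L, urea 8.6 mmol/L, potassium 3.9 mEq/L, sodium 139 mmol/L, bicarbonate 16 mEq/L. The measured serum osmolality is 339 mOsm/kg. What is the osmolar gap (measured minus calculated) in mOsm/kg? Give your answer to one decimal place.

Calculated osmolality = 2·Na + glucose/18 + urea
= 2·139 + 105/18 + 8.6
= 278 + 5.83 + 8.60
= 292.43 mOsm/kg ≈ 292.4 mOsm/kg
Osmolar gap = measured − calculated = 339 − 292.4 = 46.6 mOsm/kg

46.6 mOsm/kg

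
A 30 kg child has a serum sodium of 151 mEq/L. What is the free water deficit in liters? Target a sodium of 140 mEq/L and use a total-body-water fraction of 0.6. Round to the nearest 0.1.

1.4 L

TBW = 0.6 · 30 = 18 L
Free water deficit = TBW · (Na/140 − 1)
= 18 · (151/140 − 1)
= 18 · 0.0786
= 1.41 L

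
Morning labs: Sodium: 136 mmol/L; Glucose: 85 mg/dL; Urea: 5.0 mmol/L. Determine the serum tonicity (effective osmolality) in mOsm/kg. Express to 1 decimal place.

276.7 mOsm/kg

Effective osmolality excludes urea (freely permeant across cell membranes):
2·Na + glucose/18
= 2·136 + 85/18
= 272 + 4.72
= 276.72 mOsm/kg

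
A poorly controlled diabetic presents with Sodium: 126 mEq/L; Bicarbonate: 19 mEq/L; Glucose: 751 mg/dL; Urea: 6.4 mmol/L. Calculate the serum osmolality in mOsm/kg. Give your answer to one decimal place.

300.1 mOsm/kg

Calculated osmolality = 2·Na + glucose/18 + urea
= 2·126 + 751/18 + 6.4
= 252 + 41.72 + 6.40
= 300.12 mOsm/kg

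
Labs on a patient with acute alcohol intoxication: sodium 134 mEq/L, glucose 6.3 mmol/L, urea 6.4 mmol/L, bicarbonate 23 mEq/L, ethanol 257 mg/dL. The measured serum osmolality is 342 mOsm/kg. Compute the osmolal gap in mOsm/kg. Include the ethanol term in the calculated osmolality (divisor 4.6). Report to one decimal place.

Calculated osmolality = 2·Na + glucose + urea + ethanol/4.6
= 2·134 + 6.3 + 6.4 + 257/4.6
= 268 + 6.30 + 6.40 + 55.87
= 336.57 mOsm/kg ≈ 336.6 mOsm/kg
Osmolar gap = measured − calculated = 342 − 336.6 = 5.4 mOsm/kg

5.4 mOsm/kg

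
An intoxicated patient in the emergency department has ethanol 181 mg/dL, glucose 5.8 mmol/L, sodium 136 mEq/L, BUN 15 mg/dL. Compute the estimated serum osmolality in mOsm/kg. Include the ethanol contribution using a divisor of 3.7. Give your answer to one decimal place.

Calculated osmolality = 2·Na + glucose + BUN/2.8 + ethanol/3.7
= 2·136 + 5.8 + 15/2.8 + 181/3.7
= 272 + 5.80 + 5.36 + 48.92
= 332.08 mOsm/kg

332.1 mOsm/kg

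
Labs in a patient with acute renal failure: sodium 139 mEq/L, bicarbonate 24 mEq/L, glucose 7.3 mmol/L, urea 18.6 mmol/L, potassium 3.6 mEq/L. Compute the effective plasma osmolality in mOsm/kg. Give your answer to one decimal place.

Effective osmolality excludes urea (freely permeant across cell membranes):
2·Na + glucose
= 2·139 + 7.3
= 278 + 7.3
= 285.3 mOsm/kg

285.3 mOsm/kg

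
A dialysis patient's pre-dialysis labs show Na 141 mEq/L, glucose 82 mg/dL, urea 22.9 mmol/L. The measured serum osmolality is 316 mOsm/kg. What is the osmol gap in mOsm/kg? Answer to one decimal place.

6.5 mOsm/kg

Calculated osmolality = 2·Na + glucose/18 + urea
= 2·141 + 82/18 + 22.9
= 282 + 4.56 + 22.90
= 309.46 mOsm/kg ≈ 309.5 mOsm/kg
Osmolar gap = measured − calculated = 316 − 309.5 = 6.5 mOsm/kg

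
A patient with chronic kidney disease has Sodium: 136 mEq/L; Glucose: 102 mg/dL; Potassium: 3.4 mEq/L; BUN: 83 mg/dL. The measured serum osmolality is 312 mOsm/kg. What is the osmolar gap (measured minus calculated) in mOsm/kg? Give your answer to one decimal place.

4.7 mOsm/kg

Calculated osmolality = 2·Na + glucose/18 + BUN/2.8
= 2·136 + 102/18 + 83/2.8
= 272 + 5.67 + 29.64
= 307.31 mOsm/kg ≈ 307.3 mOsm/kg
Osmolar gap = measured − calculated = 312 − 307.3 = 4.7 mOsm/kg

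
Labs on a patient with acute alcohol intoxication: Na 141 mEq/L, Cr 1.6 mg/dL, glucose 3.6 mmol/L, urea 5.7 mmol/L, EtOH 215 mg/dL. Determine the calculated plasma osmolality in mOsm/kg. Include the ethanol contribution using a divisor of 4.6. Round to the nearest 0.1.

Calculated osmolality = 2·Na + glucose + urea + ethanol/4.6
= 2·141 + 3.6 + 5.7 + 215/4.6
= 282 + 3.60 + 5.70 + 46.74
= 338.04 mOsm/kg

338.0 mOsm/kg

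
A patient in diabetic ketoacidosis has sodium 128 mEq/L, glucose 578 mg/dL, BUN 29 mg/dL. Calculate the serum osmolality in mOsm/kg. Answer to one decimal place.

298.5 mOsm/kg

Calculated osmolality = 2·Na + glucose/18 + BUN/2.8
= 2·128 + 578/18 + 29/2.8
= 256 + 32.11 + 10.36
= 298.47 mOsm/kg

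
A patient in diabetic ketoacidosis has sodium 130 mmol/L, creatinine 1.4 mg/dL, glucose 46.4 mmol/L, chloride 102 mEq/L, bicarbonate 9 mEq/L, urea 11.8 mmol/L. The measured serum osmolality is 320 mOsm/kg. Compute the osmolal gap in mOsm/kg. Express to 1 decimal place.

1.8 mOsm/kg

Calculated osmolality = 2·Na + glucose + urea
= 2·130 + 46.4 + 11.8
= 260 + 46.40 + 11.80
= 318.2 mOsm/kg ≈ 318.2 mOsm/kg
Osmolar gap = measured − calculated = 320 − 318.2 = 1.8 mOsm/kg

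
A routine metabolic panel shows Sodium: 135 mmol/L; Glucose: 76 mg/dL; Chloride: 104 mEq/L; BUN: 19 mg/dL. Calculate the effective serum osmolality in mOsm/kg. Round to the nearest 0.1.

274.2 mOsm/kg

Effective osmolality excludes urea (freely permeant across cell membranes):
2·Na + glucose/18
= 2·135 + 76/18
= 270 + 4.22
= 274.22 mOsm/kg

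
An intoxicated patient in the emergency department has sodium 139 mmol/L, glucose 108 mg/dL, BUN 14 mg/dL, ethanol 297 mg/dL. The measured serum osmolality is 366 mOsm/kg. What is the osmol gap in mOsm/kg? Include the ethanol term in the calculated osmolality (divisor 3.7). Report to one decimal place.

Calculated osmolality = 2·Na + glucose/18 + BUN/2.8 + ethanol/3.7
= 2·139 + 108/18 + 14/2.8 + 297/3.7
= 278 + 6 + 5 + 80.27
= 369.27 mOsm/kg ≈ 369.3 mOsm/kg
Osmolar gap = measured − calculated = 366 − 369.3 = -3.3 mOsm/kg

-3.3 mOsm/kg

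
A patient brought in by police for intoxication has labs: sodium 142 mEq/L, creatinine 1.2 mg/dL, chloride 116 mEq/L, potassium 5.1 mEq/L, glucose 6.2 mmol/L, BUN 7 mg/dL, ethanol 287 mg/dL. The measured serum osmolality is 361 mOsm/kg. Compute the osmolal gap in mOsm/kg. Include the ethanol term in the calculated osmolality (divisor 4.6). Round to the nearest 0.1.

5.9 mOsm/kg

Calculated osmolality = 2·Na + glucose + BUN/2.8 + ethanol/4.6
= 2·142 + 6.2 + 7/2.8 + 287/4.6
= 284 + 6.20 + 2.50 + 62.39
= 355.09 mOsm/kg ≈ 355.1 mOsm/kg
Osmolar gap = measured − calculated = 361 − 355.1 = 5.9 mOsm/kg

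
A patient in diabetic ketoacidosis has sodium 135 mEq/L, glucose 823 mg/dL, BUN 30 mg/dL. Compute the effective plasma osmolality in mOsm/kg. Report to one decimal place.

Effective osmolality excludes urea (freely permeant across cell membranes):
2·Na + glucose/18
= 2·135 + 823/18
= 270 + 45.72
= 315.72 mOsm/kg

315.7 mOsm/kg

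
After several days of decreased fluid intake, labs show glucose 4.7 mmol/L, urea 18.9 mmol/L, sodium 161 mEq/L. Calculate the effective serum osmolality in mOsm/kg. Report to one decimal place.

326.7 mOsm/kg

Effective osmolality excludes urea (freely permeant across cell membranes):
2·Na + glucose
= 2·161 + 4.7
= 322 + 4.7
= 326.7 mOsm/kg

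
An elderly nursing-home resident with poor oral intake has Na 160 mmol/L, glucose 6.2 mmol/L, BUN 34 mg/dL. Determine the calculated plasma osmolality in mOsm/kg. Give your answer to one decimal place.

338.3 mOsm/kg

Calculated osmolality = 2·Na + glucose + BUN/2.8
= 2·160 + 6.2 + 34/2.8
= 320 + 6.20 + 12.14
= 338.34 mOsm/kg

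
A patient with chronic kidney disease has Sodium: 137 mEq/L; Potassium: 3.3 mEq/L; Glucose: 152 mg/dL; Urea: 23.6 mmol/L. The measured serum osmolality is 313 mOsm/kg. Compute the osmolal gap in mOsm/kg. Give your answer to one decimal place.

7.0 mOsm/kg

Calculated osmolality = 2·Na + glucose/18 + urea
= 2·137 + 152/18 + 23.6
= 274 + 8.44 + 23.60
= 306.04 mOsm/kg ≈ 306.0 mOsm/kg
Osmolar gap = measured − calculated = 313 − 306.0 = 7.0 mOsm/kg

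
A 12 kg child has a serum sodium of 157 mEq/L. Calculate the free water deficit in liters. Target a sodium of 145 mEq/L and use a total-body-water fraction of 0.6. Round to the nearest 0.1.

TBW = 0.6 · 12 = 7.2 L
Free water deficit = TBW · (Na/145 − 1)
= 7.2 · (157/145 − 1)
= 7.2 · 0.0828
= 0.6 L

0.6 L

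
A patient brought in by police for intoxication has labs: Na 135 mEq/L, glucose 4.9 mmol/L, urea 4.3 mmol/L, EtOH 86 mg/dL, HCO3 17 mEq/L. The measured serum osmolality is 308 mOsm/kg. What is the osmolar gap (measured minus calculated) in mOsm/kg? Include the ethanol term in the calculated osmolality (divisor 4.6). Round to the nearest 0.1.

Calculated osmolality = 2·Na + glucose + urea + ethanol/4.6
= 2·135 + 4.9 + 4.3 + 86/4.6
= 270 + 4.90 + 4.30 + 18.70
= 297.9 mOsm/kg ≈ 297.9 mOsm/kg
Osmolar gap = measured − calculated = 308 − 297.9 = 10.1 mOsm/kg

10.1 mOsm/kg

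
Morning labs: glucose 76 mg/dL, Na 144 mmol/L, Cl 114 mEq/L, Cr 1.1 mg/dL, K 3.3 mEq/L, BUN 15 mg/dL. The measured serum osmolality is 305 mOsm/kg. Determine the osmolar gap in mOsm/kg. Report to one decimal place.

Calculated osmolality = 2·Na + glucose/18 + BUN/2.8
= 2·144 + 76/18 + 15/2.8
= 288 + 4.22 + 5.36
= 297.58 mOsm/kg ≈ 297.6 mOsm/kg
Osmolar gap = measured − calculated = 305 − 297.6 = 7.4 mOsm/kg

7.4 mOsm/kg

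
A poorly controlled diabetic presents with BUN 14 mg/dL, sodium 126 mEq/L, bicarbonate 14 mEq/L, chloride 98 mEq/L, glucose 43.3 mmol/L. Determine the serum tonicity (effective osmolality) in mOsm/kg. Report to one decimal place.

Effective osmolality excludes urea (freely permeant across cell membranes):
2·Na + glucose
= 2·126 + 43.3
= 252 + 43.3
= 295.3 mOsm/kg

295.3 mOsm/kg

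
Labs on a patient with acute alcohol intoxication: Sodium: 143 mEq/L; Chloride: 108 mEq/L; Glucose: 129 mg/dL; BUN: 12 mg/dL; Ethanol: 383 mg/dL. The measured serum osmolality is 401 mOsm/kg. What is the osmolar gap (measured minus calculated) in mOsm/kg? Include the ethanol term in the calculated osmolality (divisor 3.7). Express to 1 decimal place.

0.0 mOsm/kg

Calculated osmolality = 2·Na + glucose/18 + BUN/2.8 + ethanol/3.7
= 2·143 + 129/18 + 12/2.8 + 383/3.7
= 286 + 7.17 + 4.29 + 103.51
= 400.97 mOsm/kg ≈ 401.0 mOsm/kg
Osmolar gap = measured − calculated = 401 − 401.0 = 0.0 mOsm/kg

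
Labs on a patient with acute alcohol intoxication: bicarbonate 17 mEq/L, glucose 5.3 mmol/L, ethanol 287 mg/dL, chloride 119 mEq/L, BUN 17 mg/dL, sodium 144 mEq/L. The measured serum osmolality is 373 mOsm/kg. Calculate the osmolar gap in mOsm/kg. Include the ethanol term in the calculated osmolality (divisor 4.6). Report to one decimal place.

Calculated osmolality = 2·Na + glucose + BUN/2.8 + ethanol/4.6
= 2·144 + 5.3 + 17/2.8 + 287/4.6
= 288 + 5.30 + 6.07 + 62.39
= 361.76 mOsm/kg ≈ 361.8 mOsm/kg
Osmolar gap = measured − calculated = 373 − 361.8 = 11.2 mOsm/kg

11.2 mOsm/kg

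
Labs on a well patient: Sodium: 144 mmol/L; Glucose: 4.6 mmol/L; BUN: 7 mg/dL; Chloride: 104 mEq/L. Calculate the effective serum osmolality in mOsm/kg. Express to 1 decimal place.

Effective osmolality excludes urea (freely permeant across cell membranes):
2·Na + glucose
= 2·144 + 4.6
= 288 + 4.6
= 292.6 mOsm/kg

292.6 mOsm/kg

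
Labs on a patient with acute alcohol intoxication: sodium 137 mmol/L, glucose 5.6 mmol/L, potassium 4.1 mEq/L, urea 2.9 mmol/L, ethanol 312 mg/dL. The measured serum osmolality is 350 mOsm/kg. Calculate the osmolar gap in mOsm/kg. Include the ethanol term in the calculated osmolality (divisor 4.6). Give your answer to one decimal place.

-0.3 mOsm/kg

Calculated osmolality = 2·Na + glucose + urea + ethanol/4.6
= 2·137 + 5.6 + 2.9 + 312/4.6
= 274 + 5.60 + 2.90 + 67.83
= 350.33 mOsm/kg ≈ 350.3 mOsm/kg
Osmolar gap = measured − calculated = 350 − 350.3 = -0.3 mOsm/kg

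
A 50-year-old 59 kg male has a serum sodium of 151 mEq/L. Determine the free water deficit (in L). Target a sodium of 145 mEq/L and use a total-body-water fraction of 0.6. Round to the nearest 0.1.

1.5 L

TBW = 0.6 · 59 = 35.4 L
Free water deficit = TBW · (Na/145 − 1)
= 35.4 · (151/145 − 1)
= 35.4 · 0.0414
= 1.47 L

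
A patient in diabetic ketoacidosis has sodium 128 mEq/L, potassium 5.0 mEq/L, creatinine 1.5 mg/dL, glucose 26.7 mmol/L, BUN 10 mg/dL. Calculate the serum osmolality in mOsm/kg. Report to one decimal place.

286.3 mOsm/kg

Calculated osmolality = 2·Na + glucose + BUN/2.8
= 2·128 + 26.7 + 10/2.8
= 256 + 26.70 + 3.57
= 286.27 mOsm/kg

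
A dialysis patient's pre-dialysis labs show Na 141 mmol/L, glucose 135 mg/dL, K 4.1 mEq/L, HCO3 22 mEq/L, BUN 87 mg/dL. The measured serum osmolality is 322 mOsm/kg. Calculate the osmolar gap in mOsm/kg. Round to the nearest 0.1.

1.4 mOsm/kg

Calculated osmolality = 2·Na + glucose/18 + BUN/2.8
= 2·141 + 135/18 + 87/2.8
= 282 + 7.50 + 31.07
= 320.57 mOsm/kg ≈ 320.6 mOsm/kg
Osmolar gap = measured − calculated = 322 − 320.6 = 1.4 mOsm/kg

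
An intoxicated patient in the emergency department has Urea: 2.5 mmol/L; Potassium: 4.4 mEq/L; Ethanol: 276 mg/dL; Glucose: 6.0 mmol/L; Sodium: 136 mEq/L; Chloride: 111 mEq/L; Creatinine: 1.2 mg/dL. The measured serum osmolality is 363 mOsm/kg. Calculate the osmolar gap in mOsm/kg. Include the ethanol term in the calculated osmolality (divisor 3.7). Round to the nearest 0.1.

Calculated osmolality = 2·Na + glucose + urea + ethanol/3.7
= 2·136 + 6 + 2.5 + 276/3.7
= 272 + 6 + 2.50 + 74.59
= 355.09 mOsm/kg ≈ 355.1 mOsm/kg
Osmolar gap = measured − calculated = 363 − 355.1 = 7.9 mOsm/kg

7.9 mOsm/kg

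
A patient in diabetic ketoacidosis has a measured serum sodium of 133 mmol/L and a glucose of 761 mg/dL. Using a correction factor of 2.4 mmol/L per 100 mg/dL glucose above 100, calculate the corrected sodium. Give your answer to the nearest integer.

149 mmol/L

Corrected Na = measured Na + 2.4 · (glucose − 100)/100
= 133 + 2.4 · (761 − 100)/100
= 133 + 15.9
= 148.9 mmol/L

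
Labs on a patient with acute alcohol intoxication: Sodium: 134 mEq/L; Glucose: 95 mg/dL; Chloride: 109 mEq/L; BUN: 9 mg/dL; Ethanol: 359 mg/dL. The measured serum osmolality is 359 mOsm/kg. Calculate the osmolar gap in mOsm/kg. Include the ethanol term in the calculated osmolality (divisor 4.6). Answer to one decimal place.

4.5 mOsm/kg

Calculated osmolality = 2·Na + glucose/18 + BUN/2.8 + ethanol/4.6
= 2·134 + 95/18 + 9/2.8 + 359/4.6
= 268 + 5.28 + 3.21 + 78.04
= 354.53 mOsm/kg ≈ 354.5 mOsm/kg
Osmolar gap = measured − calculated = 359 − 354.5 = 4.5 mOsm/kg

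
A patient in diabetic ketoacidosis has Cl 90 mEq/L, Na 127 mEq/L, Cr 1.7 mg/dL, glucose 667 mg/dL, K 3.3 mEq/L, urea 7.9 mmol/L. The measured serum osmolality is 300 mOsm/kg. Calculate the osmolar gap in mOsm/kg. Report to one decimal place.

Calculated osmolality = 2·Na + glucose/18 + urea
= 2·127 + 667/18 + 7.9
= 254 + 37.06 + 7.90
= 298.96 mOsm/kg ≈ 299.0 mOsm/kg
Osmolar gap = measured − calculated = 300 − 299.0 = 1.0 mOsm/kg

1.0 mOsm/kg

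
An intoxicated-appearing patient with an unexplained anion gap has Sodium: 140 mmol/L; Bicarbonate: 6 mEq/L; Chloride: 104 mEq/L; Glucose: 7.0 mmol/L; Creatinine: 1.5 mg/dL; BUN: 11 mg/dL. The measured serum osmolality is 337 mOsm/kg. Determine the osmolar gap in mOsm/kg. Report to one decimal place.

46.1 mOsm/kg

Calculated osmolality = 2·Na + glucose + BUN/2.8
= 2·140 + 7 + 11/2.8
= 280 + 7 + 3.93
= 290.93 mOsm/kg ≈ 290.9 mOsm/kg
Osmolar gap = measured − calculated = 337 − 290.9 = 46.1 mOsm/kg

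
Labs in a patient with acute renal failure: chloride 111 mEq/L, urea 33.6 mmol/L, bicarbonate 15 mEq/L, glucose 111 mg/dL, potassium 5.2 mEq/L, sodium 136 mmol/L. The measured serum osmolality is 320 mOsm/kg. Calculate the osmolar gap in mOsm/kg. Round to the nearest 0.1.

Calculated osmolality = 2·Na + glucose/18 + urea
= 2·136 + 111/18 + 33.6
= 272 + 6.17 + 33.60
= 311.77 mOsm/kg ≈ 311.8 mOsm/kg
Osmolar gap = measured − calculated = 320 − 311.8 = 8.2 mOsm/kg

8.2 mOsm/kg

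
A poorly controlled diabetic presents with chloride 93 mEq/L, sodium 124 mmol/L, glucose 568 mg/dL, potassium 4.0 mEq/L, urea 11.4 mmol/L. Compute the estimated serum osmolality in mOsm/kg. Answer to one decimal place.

Calculated osmolality = 2·Na + glucose/18 + urea
= 2·124 + 568/18 + 11.4
= 248 + 31.56 + 11.40
= 290.96 mOsm/kg

291.0 mOsm/kg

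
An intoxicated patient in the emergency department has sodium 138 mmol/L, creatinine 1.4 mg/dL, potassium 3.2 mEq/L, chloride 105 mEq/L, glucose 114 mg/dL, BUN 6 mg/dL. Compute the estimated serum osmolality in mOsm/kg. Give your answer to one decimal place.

Calculated osmolality = 2·Na + glucose/18 + BUN/2.8
= 2·138 + 114/18 + 6/2.8
= 276 + 6.33 + 2.14
= 284.47 mOsm/kg

284.5 mOsm/kg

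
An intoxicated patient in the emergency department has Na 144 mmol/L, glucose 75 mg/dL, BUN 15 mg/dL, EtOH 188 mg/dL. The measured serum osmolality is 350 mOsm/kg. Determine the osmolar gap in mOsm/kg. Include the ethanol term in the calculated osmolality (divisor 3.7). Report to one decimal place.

Calculated osmolality = 2·Na + glucose/18 + BUN/2.8 + ethanol/3.7
= 2·144 + 75/18 + 15/2.8 + 188/3.7
= 288 + 4.17 + 5.36 + 50.81
= 348.34 mOsm/kg ≈ 348.3 mOsm/kg
Osmolar gap = measured − calculated = 350 − 348.3 = 1.7 mOsm/kg

1.7 mOsm/kg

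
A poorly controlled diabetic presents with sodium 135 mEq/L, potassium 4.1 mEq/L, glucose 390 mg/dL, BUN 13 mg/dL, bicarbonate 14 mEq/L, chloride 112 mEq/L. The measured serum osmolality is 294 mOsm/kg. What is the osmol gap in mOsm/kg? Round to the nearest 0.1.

Calculated osmolality = 2·Na + glucose/18 + BUN/2.8
= 2·135 + 390/18 + 13/2.8
= 270 + 21.67 + 4.64
= 296.31 mOsm/kg ≈ 296.3 mOsm/kg
Osmolar gap = measured − calculated = 294 − 296.3 = -2.3 mOsm/kg

-2.3 mOsm/kg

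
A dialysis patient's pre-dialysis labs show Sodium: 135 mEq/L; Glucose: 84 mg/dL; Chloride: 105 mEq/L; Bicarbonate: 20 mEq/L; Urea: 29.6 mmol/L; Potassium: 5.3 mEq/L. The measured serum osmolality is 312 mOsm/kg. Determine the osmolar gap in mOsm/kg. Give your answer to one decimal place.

Calculated osmolality = 2·Na + glucose/18 + urea
= 2·135 + 84/18 + 29.6
= 270 + 4.67 + 29.60
= 304.27 mOsm/kg ≈ 304.3 mOsm/kg
Osmolar gap = measured − calculated = 312 − 304.3 = 7.7 mOsm/kg

7.7 mOsm/kg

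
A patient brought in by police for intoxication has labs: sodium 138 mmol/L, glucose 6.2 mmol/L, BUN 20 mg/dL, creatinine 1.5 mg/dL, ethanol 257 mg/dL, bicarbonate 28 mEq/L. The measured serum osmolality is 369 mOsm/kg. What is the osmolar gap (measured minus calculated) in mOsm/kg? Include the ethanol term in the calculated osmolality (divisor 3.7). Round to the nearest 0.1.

Calculated osmolality = 2·Na + glucose + BUN/2.8 + ethanol/3.7
= 2·138 + 6.2 + 20/2.8 + 257/3.7
= 276 + 6.20 + 7.14 + 69.46
= 358.8 mOsm/kg ≈ 358.8 mOsm/kg
Osmolar gap = measured − calculated = 369 − 358.8 = 10.2 mOsm/kg

10.2 mOsm/kg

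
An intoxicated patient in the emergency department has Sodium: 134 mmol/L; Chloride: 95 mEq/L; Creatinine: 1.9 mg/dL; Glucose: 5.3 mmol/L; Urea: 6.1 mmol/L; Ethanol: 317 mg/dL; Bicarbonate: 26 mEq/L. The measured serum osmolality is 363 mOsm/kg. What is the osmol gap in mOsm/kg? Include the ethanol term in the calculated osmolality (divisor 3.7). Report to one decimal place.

-2.1 mOsm/kg

Calculated osmolality = 2·Na + glucose + urea + ethanol/3.7
= 2·134 + 5.3 + 6.1 + 317/3.7
= 268 + 5.30 + 6.10 + 85.68
= 365.08 mOsm/kg ≈ 365.1 mOsm/kg
Osmolar gap = measured − calculated = 363 − 365.1 = -2.1 mOsm/kg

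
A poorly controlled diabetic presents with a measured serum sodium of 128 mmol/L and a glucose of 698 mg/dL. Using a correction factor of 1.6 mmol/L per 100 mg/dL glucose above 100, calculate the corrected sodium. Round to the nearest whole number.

Corrected Na = measured Na + 1.6 · (glucose − 100)/100
= 128 + 1.6 · (698 − 100)/100
= 128 + 9.6
= 137.6 mmol/L

138 mmol/L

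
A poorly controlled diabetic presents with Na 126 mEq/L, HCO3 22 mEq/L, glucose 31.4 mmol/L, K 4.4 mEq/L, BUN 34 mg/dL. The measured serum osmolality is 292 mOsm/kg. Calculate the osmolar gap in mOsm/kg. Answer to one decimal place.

-3.5 mOsm/kg

Calculated osmolality = 2·Na + glucose + BUN/2.8
= 2·126 + 31.4 + 34/2.8
= 252 + 31.40 + 12.14
= 295.54 mOsm/kg ≈ 295.5 mOsm/kg
Osmolar gap = measured − calculated = 292 − 295.5 = -3.5 mOsm/kg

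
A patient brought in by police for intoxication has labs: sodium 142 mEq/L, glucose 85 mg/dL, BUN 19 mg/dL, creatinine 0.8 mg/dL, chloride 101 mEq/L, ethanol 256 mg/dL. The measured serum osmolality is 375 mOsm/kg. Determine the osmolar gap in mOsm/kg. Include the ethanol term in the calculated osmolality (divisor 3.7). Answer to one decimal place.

Calculated osmolality = 2·Na + glucose/18 + BUN/2.8 + ethanol/3.7
= 2·142 + 85/18 + 19/2.8 + 256/3.7
= 284 + 4.72 + 6.79 + 69.19
= 364.7 mOsm/kg ≈ 364.7 mOsm/kg
Osmolar gap = measured − calculated = 375 − 364.7 = 10.3 mOsm/kg

10.3 mOsm/kg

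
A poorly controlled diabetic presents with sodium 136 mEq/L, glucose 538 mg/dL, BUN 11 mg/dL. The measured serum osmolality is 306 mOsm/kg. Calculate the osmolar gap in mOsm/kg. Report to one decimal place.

Calculated osmolality = 2·Na + glucose/18 + BUN/2.8
= 2·136 + 538/18 + 11/2.8
= 272 + 29.89 + 3.93
= 305.82 mOsm/kg ≈ 305.8 mOsm/kg
Osmolar gap = measured − calculated = 306 − 305.8 = 0.2 mOsm/kg

0.2 mOsm/kg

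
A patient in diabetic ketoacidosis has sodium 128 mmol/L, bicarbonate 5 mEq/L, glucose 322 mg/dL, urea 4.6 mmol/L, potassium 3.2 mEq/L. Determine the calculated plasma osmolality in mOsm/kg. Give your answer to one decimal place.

Calculated osmolality = 2·Na + glucose/18 + urea
= 2·128 + 322/18 + 4.6
= 256 + 17.89 + 4.60
= 278.49 mOsm/kg

278.5 mOsm/kg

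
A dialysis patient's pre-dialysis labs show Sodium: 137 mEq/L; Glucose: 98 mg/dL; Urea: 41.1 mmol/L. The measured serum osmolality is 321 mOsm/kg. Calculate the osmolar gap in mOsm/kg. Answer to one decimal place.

0.5 mOsm/kg

Calculated osmolality = 2·Na + glucose/18 + urea
= 2·137 + 98/18 + 41.1
= 274 + 5.44 + 41.10
= 320.54 mOsm/kg ≈ 320.5 mOsm/kg
Osmolar gap = measured − calculated = 321 − 320.5 = 0.5 mOsm/kg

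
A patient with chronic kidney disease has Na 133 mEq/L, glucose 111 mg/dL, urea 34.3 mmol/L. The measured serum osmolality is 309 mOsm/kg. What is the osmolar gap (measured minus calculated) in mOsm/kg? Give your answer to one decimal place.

2.5 mOsm/kg

Calculated osmolality = 2·Na + glucose/18 + urea
= 2·133 + 111/18 + 34.3
= 266 + 6.17 + 34.30
= 306.47 mOsm/kg ≈ 306.5 mOsm/kg
Osmolar gap = measured − calculated = 309 − 306.5 = 2.5 mOsm/kg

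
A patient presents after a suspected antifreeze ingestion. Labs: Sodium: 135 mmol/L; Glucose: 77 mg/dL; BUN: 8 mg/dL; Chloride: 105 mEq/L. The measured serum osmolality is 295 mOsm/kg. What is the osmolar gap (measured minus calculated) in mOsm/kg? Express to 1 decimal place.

Calculated osmolality = 2·Na + glucose/18 + BUN/2.8
= 2·135 + 77/18 + 8/2.8
= 270 + 4.28 + 2.86
= 277.14 mOsm/kg ≈ 277.1 mOsm/kg
Osmolar gap = measured − calculated = 295 − 277.1 = 17.9 mOsm/kg

17.9 mOsm/kg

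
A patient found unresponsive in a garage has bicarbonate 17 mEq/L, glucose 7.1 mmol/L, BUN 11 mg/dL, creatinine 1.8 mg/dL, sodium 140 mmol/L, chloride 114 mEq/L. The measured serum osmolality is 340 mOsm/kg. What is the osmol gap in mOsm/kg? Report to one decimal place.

49.0 mOsm/kg

Calculated osmolality = 2·Na + glucose + BUN/2.8
= 2·140 + 7.1 + 11/2.8
= 280 + 7.10 + 3.93
= 291.03 mOsm/kg ≈ 291.0 mOsm/kg
Osmolar gap = measured − calculated = 340 − 291.0 = 49.0 mOsm/kg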